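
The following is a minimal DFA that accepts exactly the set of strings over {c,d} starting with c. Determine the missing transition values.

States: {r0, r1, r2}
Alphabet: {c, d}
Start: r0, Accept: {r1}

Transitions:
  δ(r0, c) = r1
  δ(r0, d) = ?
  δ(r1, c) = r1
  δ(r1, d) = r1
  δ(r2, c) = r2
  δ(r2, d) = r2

From the language and accept set, identify what each state tracks — r0: no input read; r1: started with c; r2: started with d (dead).
Each missing δ(q, a) is the state matching the new tracked value after reading a.
δ(r0, d) = r2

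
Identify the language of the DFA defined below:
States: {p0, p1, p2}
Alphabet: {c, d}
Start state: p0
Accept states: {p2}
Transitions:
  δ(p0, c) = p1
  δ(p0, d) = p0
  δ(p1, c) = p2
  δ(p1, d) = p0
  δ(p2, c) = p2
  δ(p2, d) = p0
Testing a few strings:
  'c' → reject
  'cd' → reject
  'dd' → reject
  'cc' → accept
State roles: p0=last symbol not c; p1=one trailing c; p2=two trailing c's
All strings over {c,d} ending with cc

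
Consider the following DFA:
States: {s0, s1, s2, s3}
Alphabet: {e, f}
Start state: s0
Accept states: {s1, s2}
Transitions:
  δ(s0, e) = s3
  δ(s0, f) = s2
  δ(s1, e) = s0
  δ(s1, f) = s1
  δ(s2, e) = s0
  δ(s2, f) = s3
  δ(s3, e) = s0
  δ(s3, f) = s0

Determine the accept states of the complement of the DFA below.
Complement accept states = All states \ Original accept states
= {s0, s1, s2, s3} \ {s1, s2}
{s0, s3}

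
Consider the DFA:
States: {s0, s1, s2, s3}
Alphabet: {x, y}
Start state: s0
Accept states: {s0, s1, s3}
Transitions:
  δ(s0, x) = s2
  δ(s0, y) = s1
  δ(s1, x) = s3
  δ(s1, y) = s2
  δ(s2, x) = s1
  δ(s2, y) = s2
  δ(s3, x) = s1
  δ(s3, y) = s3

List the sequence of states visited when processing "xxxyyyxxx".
read 'x': s0 → s2
  read 'x': s2 → s1
  read 'x': s1 → s3
  read 'y': s3 → s3
  read 'y': s3 → s3
  read 'y': s3 → s3
  read 'x': s3 → s1
  read 'x': s1 → s3
  read 'x': s3 → s1
s0 -> s2 -> s1 -> s3 -> s3 -> s3 -> s3 -> s1 -> s3 -> s1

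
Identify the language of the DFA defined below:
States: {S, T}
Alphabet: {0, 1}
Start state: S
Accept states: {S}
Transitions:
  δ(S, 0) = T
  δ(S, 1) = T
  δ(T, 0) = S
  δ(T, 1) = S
Testing a few strings:
  '00' → accept
  '111' → reject
  '11' → accept
  '011' → reject
State roles: S=even length so far; T=odd length so far
All binary strings of even length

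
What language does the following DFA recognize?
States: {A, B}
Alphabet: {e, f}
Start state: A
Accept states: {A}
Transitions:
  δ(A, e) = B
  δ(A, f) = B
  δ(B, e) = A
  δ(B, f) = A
Testing a few strings:
  'f' → reject
  'fee' → reject
  'fe' → accept
  'eff' → reject
State roles: A=even length so far; B=odd length so far
All strings over {e,f} of even length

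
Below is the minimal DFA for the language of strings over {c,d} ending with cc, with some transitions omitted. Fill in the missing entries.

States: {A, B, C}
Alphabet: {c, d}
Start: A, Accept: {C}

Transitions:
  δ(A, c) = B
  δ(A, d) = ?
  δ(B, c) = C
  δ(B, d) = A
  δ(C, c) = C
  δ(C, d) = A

From the language and accept set, identify what each state tracks — A: last symbol not c; B: one trailing c; C: two trailing c's.
Each missing δ(q, a) is the state matching the new tracked value after reading a.
δ(A, d) = A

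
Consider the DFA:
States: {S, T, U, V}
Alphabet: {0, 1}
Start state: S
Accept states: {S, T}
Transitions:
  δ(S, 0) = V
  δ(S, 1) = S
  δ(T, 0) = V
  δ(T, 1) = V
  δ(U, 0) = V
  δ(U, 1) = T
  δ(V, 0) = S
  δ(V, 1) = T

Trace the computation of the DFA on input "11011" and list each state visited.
read '1': S → S
  read '1': S → S
  read '0': S → V
  read '1': V → T
  read '1': T → V
S -> S -> S -> V -> T -> V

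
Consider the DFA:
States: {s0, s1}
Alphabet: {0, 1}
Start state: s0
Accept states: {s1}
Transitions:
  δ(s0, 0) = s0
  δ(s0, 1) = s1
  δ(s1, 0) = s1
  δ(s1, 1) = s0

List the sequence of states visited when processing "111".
read '1': s0 → s1
  read '1': s1 → s0
  read '1': s0 → s1
s0 -> s1 -> s0 -> s1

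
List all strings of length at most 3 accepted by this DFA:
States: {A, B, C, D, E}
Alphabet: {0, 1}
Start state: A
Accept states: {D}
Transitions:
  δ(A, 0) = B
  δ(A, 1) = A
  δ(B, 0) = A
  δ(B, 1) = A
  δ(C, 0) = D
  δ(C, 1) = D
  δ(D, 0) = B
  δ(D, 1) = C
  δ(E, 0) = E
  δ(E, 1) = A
None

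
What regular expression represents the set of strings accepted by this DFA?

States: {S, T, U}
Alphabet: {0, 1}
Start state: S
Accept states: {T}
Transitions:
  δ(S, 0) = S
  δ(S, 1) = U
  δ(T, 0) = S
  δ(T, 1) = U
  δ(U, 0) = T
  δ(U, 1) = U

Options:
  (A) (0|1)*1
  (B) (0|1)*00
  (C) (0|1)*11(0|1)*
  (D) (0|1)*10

Check each option against the DFA on short strings; one disagreement eliminates an option:
  (A) (0|1)*1: on '1' the DFA goes S → U and rejects (U ∉ Accept), but the regex matches it → eliminate
  (B) (0|1)*00: on '00' the DFA goes S → S → S and rejects (S ∉ Accept), but the regex matches it → eliminate
  (C) (0|1)*11(0|1)*: on '10' the DFA goes S → U → T and accepts (T ∈ Accept), but the regex does not match it → eliminate
  (D) (0|1)*10: agrees with the DFA on every string of length ≤ 6
Only (D) is consistent with the DFA.
(D) (0|1)*10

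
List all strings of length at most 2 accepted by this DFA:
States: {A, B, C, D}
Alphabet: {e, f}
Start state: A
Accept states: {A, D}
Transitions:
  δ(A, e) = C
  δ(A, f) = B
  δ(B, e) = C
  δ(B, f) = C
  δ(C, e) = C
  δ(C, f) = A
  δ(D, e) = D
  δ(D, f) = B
ε, ef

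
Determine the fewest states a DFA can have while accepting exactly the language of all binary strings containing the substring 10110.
By Myhill–Nerode, count the distinguishable equivalence classes: 6 classes — one per longest suffix of the input that is a prefix of '10110' (lengths 0 through 4), plus an absorbing 'already seen 10110' class.
6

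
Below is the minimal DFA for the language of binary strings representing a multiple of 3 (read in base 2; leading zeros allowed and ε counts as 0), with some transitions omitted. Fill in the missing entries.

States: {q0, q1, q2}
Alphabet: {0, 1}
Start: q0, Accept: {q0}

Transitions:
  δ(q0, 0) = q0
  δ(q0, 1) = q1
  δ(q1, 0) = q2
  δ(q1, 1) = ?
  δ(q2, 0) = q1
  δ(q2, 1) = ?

From the language and accept set, identify what each state tracks — q0: value ≡ 0 (mod 3); q1: value ≡ 1 (mod 3); q2: value ≡ 2 (mod 3).
Each missing δ(q, a) is the state matching the new tracked value after reading a.
δ(q1, 1) = q0; δ(q2, 1) = q2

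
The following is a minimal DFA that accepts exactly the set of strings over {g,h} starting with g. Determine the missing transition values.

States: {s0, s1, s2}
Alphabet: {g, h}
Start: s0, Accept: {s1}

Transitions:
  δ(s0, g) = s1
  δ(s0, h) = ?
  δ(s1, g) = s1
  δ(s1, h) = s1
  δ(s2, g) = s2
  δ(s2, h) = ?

From the language and accept set, identify what each state tracks — s0: no input read; s1: started with g; s2: started with h (dead).
Each missing δ(q, a) is the state matching the new tracked value after reading a.
δ(s0, h) = s2; δ(s2, h) = s2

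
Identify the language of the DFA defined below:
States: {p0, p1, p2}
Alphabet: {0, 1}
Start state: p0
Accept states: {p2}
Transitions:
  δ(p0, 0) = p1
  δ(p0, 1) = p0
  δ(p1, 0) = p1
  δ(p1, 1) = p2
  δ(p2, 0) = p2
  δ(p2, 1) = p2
Testing a few strings:
  '1000' → reject
  '01' → accept
  '0110' → accept
  '11' → reject
State roles: p0=no 0 seen yet; p1=seen a 0, waiting for 1; p2=substring 01 seen
All binary strings containing the substring 01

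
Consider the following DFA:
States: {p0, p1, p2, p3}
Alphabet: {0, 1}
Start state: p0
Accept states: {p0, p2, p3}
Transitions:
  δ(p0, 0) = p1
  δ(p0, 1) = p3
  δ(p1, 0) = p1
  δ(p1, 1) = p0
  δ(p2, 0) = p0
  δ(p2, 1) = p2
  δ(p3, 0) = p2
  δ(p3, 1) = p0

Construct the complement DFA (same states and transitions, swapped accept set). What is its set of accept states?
Complement accept states = All states \ Original accept states
= {p0, p1, p2, p3} \ {p0, p2, p3}
{p1}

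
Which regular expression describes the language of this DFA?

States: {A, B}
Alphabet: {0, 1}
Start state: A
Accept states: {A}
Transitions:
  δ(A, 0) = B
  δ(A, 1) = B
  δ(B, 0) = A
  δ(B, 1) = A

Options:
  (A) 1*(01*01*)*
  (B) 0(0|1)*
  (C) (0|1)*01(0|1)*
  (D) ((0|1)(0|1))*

Check each option against the DFA on short strings; one disagreement eliminates an option:
  (A) 1*(01*01*)*: on '1' the DFA goes A → B and rejects (B ∉ Accept), but the regex matches it → eliminate
  (B) 0(0|1)*: on ε the DFA stays in A and accepts (A ∈ Accept), but the regex does not match it → eliminate
  (C) (0|1)*01(0|1)*: on ε the DFA stays in A and accepts (A ∈ Accept), but the regex does not match it → eliminate
  (D) ((0|1)(0|1))*: agrees with the DFA on every string of length ≤ 6
Only (D) is consistent with the DFA.
(D) ((0|1)(0|1))*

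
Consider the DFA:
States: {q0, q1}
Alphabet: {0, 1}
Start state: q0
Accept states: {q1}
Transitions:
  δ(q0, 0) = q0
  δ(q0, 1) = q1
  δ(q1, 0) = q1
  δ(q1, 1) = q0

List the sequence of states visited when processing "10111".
read '1': q0 → q1
  read '0': q1 → q1
  read '1': q1 → q0
  read '1': q0 → q1
  read '1': q1 → q0
q0 -> q1 -> q1 -> q0 -> q1 -> q0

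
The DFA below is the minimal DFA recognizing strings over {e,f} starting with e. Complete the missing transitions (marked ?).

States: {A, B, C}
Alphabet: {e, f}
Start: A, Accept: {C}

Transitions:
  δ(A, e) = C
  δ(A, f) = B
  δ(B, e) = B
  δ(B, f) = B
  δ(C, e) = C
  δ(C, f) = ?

From the language and accept set, identify what each state tracks — A: no input read; B: started with f (dead); C: started with e.
Each missing δ(q, a) is the state matching the new tracked value after reading a.
δ(C, f) = C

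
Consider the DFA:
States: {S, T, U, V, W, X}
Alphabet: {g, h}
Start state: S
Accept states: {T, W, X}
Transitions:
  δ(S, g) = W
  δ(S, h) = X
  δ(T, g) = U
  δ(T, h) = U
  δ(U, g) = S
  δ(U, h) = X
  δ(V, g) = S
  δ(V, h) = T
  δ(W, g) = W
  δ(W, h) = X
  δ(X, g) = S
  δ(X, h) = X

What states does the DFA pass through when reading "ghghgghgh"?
read 'g': S → W
  read 'h': W → X
  read 'g': X → S
  read 'h': S → X
  read 'g': X → S
  read 'g': S → W
  read 'h': W → X
  read 'g': X → S
  read 'h': S → X
S -> W -> X -> S -> X -> S -> W -> X -> S -> X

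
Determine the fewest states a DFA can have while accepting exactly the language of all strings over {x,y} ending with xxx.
By Myhill–Nerode, count the distinguishable equivalence classes: 4 classes — one per longest suffix of the input that is a prefix of 'xxx' (lengths 0 through 3); only the length-3 class is accepting.
4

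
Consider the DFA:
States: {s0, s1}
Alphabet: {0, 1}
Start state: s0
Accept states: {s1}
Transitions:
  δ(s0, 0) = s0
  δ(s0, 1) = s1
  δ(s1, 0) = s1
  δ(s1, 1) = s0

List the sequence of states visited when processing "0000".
read '0': s0 → s0
  read '0': s0 → s0
  read '0': s0 → s0
  read '0': s0 → s0
s0 -> s0 -> s0 -> s0 -> s0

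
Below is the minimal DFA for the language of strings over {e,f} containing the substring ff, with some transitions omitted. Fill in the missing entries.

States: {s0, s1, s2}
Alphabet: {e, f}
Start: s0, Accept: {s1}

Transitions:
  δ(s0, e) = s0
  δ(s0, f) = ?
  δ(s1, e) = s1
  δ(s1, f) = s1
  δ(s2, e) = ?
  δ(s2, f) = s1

From the language and accept set, identify what each state tracks — s0: no progress toward ff; s1: substring ff seen; s2: one trailing f.
Each missing δ(q, a) is the state matching the new tracked value after reading a.
δ(s0, f) = s2; δ(s2, e) = s0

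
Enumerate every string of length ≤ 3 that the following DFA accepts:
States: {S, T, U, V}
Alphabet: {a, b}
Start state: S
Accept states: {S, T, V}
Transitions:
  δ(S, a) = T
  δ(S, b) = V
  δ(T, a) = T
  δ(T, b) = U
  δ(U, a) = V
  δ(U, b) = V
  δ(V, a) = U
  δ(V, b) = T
ε, a, b, aa, bb, aaa, aba, abb, baa, bab, bba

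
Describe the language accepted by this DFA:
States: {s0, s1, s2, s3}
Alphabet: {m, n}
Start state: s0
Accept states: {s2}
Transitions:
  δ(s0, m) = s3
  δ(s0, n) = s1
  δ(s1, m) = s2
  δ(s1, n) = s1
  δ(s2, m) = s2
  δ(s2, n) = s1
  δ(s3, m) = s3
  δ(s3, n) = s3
Testing a few strings:
  'n' → reject
  'mnn' → reject
  'm' → reject
  'nn' → reject
State roles: s0=no input read; s1=started with n, last symbol n; s2=started with n, last symbol m; s3=started with m (dead)
All strings over {m,n} that start with n and end with m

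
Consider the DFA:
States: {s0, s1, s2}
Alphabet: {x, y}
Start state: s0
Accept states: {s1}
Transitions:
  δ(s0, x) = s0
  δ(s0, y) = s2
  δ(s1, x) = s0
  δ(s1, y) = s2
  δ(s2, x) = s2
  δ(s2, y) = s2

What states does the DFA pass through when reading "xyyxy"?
read 'x': s0 → s0
  read 'y': s0 → s2
  read 'y': s2 → s2
  read 'x': s2 → s2
  read 'y': s2 → s2
s0 -> s0 -> s2 -> s2 -> s2 -> s2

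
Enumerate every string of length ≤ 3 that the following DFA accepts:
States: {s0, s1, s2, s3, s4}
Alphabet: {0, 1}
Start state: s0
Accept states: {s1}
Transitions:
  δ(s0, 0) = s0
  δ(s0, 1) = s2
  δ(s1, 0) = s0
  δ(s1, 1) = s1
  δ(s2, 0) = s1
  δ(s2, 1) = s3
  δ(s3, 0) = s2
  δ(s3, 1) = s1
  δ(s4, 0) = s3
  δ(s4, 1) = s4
10, 010, 101, 111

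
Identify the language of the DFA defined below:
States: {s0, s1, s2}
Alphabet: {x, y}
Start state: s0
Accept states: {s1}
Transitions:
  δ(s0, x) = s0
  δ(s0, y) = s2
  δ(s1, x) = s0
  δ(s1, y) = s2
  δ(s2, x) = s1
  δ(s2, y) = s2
Testing a few strings:
  'x' → reject
  'xyx' → accept
  'yyxy' → reject
  'yy' → reject
State roles: s0=no suffix match; s1=suffix is yx; s2=one trailing y
All strings over {x,y} ending with yx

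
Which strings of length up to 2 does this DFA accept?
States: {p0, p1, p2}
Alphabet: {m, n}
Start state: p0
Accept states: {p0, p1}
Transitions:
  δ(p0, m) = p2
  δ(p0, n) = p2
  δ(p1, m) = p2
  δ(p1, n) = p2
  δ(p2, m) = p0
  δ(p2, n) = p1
ε, mm, mn, nm, nn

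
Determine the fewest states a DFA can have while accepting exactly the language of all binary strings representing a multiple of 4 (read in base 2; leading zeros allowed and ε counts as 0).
By Myhill–Nerode, count the distinguishable equivalence classes: three classes — value mod 4 is 0, 2, or odd (residues 1 and 3 are indistinguishable: 2r+b mod 4 depends only on r mod 2).
3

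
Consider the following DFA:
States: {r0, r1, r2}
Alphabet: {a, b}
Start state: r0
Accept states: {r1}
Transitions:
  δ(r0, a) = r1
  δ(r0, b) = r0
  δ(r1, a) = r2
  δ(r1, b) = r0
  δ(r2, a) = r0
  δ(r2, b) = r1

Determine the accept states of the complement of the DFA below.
Complement accept states = All states \ Original accept states
= {r0, r1, r2} \ {r1}
{r0, r2}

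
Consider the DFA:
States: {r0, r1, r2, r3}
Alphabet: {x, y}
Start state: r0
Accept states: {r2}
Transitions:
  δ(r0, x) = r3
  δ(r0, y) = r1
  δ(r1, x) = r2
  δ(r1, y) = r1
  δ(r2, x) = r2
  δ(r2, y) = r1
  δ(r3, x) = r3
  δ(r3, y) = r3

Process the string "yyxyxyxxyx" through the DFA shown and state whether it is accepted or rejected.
Processing string "yyxyxyxxyx":
  r0 --y--> r1
  r1 --y--> r1
  r1 --x--> r2
  r2 --y--> r1
  r1 --x--> r2
  r2 --y--> r1
  r1 --x--> r2
  r2 --x--> r2
  r2 --y--> r1
  r1 --x--> r2
Final state: r2
Accept states: {r2}
Yes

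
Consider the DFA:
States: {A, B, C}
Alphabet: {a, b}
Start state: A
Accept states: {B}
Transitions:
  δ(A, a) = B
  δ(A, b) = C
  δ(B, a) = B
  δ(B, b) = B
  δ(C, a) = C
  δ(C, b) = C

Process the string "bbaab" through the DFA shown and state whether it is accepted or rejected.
Processing string "bbaab":
  A --b--> C
  C --b--> C
  C --a--> C
  C --a--> C
  C --b--> C
Final state: C
Accept states: {B}
No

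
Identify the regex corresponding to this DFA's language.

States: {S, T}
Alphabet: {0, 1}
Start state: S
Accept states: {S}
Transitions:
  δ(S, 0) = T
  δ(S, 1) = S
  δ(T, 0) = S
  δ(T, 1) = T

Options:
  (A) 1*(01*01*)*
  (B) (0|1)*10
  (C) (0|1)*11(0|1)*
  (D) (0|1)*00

Check each option against the DFA on short strings; one disagreement eliminates an option:
  (A) 1*(01*01*)*: agrees with the DFA on every string of length ≤ 6
  (B) (0|1)*10: on ε the DFA stays in S and accepts (S ∈ Accept), but the regex does not match it → eliminate
  (C) (0|1)*11(0|1)*: on ε the DFA stays in S and accepts (S ∈ Accept), but the regex does not match it → eliminate
  (D) (0|1)*00: on ε the DFA stays in S and accepts (S ∈ Accept), but the regex does not match it → eliminate
Only (A) is consistent with the DFA.
(A) 1*(01*01*)*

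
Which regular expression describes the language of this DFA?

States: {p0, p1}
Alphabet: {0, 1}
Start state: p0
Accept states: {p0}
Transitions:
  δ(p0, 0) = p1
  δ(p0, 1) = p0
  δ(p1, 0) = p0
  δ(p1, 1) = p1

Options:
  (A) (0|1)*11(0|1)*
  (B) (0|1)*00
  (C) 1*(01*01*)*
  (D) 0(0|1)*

Check each option against the DFA on short strings; one disagreement eliminates an option:
  (A) (0|1)*11(0|1)*: on ε the DFA stays in p0 and accepts (p0 ∈ Accept), but the regex does not match it → eliminate
  (B) (0|1)*00: on ε the DFA stays in p0 and accepts (p0 ∈ Accept), but the regex does not match it → eliminate
  (C) 1*(01*01*)*: agrees with the DFA on every string of length ≤ 6
  (D) 0(0|1)*: on ε the DFA stays in p0 and accepts (p0 ∈ Accept), but the regex does not match it → eliminate
Only (C) is consistent with the DFA.
(C) 1*(01*01*)*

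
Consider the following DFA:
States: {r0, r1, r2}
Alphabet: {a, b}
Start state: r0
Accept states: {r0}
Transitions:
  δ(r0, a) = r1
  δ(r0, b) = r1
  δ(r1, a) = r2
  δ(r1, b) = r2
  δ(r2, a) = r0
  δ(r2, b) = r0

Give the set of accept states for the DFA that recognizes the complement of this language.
Complement accept states = All states \ Original accept states
= {r0, r1, r2} \ {r0}
{r1, r2}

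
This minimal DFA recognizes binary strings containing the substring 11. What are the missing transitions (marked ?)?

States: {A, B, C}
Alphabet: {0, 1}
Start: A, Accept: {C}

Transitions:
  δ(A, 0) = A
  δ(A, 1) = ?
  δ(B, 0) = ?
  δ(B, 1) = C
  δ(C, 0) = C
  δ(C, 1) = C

From the language and accept set, identify what each state tracks — A: no progress toward 11; B: one trailing 1; C: substring 11 seen.
Each missing δ(q, a) is the state matching the new tracked value after reading a.
δ(A, 1) = B; δ(B, 0) = A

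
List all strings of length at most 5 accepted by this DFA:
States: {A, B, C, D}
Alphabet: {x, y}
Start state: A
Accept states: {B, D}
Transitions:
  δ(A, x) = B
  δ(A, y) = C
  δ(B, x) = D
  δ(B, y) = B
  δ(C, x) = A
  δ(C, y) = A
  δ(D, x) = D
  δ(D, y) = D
x, xx, xy, xxx, xxy, xyx, xyy, yxx, yyx, xxxx, xxxy, xxyx, xxyy, xyxx, xyxy, xyyx, xyyy, yxxx, yxxy, yyxx, yyxy, xxxxx, xxxxy, xxxyx, xxxyy, xxyxx, xxyxy, xxyyx, xxyyy, xyxxx, xyxxy, xyxyx, xyxyy, xyyxx, xyyxy, xyyyx, xyyyy, yxxxx, yxxxy, yxxyx, yxxyy, yxyxx, yxyyx, yyxxx, yyxxy, yyxyx, yyxyy, yyyxx, yyyyx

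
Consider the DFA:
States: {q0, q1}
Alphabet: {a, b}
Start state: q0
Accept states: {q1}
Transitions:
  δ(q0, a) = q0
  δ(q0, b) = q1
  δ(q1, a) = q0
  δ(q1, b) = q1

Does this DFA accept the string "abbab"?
Processing string "abbab":
  q0 --a--> q0
  q0 --b--> q1
  q1 --b--> q1
  q1 --a--> q0
  q0 --b--> q1
Final state: q1
Accept states: {q1}
Yes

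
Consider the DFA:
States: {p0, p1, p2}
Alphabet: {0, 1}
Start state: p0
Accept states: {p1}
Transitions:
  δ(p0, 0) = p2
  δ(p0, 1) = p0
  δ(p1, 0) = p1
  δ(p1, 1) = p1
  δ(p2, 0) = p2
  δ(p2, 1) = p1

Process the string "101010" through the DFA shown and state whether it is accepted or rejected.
Processing string "101010":
  p0 --1--> p0
  p0 --0--> p2
  p2 --1--> p1
  p1 --0--> p1
  p1 --1--> p1
  p1 --0--> p1
Final state: p1
Accept states: {p1}
Yes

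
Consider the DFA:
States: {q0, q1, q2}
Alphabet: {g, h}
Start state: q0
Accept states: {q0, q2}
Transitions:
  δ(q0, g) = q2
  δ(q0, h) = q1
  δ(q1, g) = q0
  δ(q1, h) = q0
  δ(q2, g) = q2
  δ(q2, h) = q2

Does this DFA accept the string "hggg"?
Processing string "hggg":
  q0 --h--> q1
  q1 --g--> q0
  q0 --g--> q2
  q2 --g--> q2
Final state: q2
Accept states: {q0, q2}
Yes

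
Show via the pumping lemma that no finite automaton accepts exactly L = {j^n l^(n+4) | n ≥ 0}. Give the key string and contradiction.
Assume L is regular with pumping length p. Idea: pumping the j-block breaks the fixed offset of 4.
Choose s = j^p l^(p+4) ∈ L. By the pumping lemma, s = xyz with |xy| ≤ p, |y| > 0, so y = j^k with k ≥ 1. Then xy²z = j^(p+k) l^(p+4). For this to be in L we would need p+4 = (p+k)+4, i.e. k = 0, contradicting k ≥ 1. So xy²z ∉ L.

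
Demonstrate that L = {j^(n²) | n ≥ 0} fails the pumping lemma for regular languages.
Assume L is regular with pumping length p. Idea: pumping adds a fixed amount, but gaps between consecutive squares grow.
Choose s = j^(p²) (length p² ≥ p). By the pumping lemma, s = xyz with |xy| ≤ p, |y| > 0, so |y| = k with 1 ≤ k ≤ p. Then |xy²z| = p²+k. Since p² < p²+k ≤ p²+p < (p+1)², the length p²+k lies strictly between consecutive squares, so it is not a perfect square and xy²z ∉ L.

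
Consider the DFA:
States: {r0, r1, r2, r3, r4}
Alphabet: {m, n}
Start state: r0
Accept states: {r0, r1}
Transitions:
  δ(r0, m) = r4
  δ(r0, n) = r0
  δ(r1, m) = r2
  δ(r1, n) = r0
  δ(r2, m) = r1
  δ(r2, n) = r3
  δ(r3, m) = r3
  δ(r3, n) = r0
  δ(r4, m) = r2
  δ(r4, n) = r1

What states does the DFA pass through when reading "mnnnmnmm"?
read 'm': r0 → r4
  read 'n': r4 → r1
  read 'n': r1 → r0
  read 'n': r0 → r0
  read 'm': r0 → r4
  read 'n': r4 → r1
  read 'm': r1 → r2
  read 'm': r2 → r1
r0 -> r4 -> r1 -> r0 -> r0 -> r4 -> r1 -> r2 -> r1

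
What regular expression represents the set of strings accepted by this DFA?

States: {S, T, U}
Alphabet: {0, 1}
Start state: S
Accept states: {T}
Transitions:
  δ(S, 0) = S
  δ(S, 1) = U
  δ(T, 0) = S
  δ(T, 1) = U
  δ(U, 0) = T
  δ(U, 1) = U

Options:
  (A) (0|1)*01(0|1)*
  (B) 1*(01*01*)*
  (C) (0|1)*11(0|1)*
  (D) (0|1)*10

Check each option against the DFA on short strings; one disagreement eliminates an option:
  (A) (0|1)*01(0|1)*: on '01' the DFA goes S → S → U and rejects (U ∉ Accept), but the regex matches it → eliminate
  (B) 1*(01*01*)*: on ε the DFA stays in S and rejects (S ∉ Accept), but the regex matches it → eliminate
  (C) (0|1)*11(0|1)*: on '10' the DFA goes S → U → T and accepts (T ∈ Accept), but the regex does not match it → eliminate
  (D) (0|1)*10: agrees with the DFA on every string of length ≤ 6
Only (D) is consistent with the DFA.
(D) (0|1)*10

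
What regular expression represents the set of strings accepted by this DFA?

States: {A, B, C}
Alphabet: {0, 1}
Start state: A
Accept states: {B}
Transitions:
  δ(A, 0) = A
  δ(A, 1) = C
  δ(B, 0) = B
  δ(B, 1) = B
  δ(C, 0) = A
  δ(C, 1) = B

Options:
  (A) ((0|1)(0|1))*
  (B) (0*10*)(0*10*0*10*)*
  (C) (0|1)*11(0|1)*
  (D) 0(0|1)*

Check each option against the DFA on short strings; one disagreement eliminates an option:
  (A) ((0|1)(0|1))*: on ε the DFA stays in A and rejects (A ∉ Accept), but the regex matches it → eliminate
  (B) (0*10*)(0*10*0*10*)*: on '1' the DFA goes A → C and rejects (C ∉ Accept), but the regex matches it → eliminate
  (C) (0|1)*11(0|1)*: agrees with the DFA on every string of length ≤ 6
  (D) 0(0|1)*: on '0' the DFA goes A → A and rejects (A ∉ Accept), but the regex matches it → eliminate
Only (C) is consistent with the DFA.
(C) (0|1)*11(0|1)*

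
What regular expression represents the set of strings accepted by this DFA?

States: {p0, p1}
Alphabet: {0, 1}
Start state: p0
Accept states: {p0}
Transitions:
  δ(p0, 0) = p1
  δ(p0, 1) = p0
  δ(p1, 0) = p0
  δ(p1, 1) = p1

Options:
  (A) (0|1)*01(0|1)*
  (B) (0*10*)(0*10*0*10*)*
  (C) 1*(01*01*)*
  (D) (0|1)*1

Check each option against the DFA on short strings; one disagreement eliminates an option:
  (A) (0|1)*01(0|1)*: on ε the DFA stays in p0 and accepts (p0 ∈ Accept), but the regex does not match it → eliminate
  (B) (0*10*)(0*10*0*10*)*: on ε the DFA stays in p0 and accepts (p0 ∈ Accept), but the regex does not match it → eliminate
  (C) 1*(01*01*)*: agrees with the DFA on every string of length ≤ 6
  (D) (0|1)*1: on ε the DFA stays in p0 and accepts (p0 ∈ Accept), but the regex does not match it → eliminate
Only (C) is consistent with the DFA.
(C) 1*(01*01*)*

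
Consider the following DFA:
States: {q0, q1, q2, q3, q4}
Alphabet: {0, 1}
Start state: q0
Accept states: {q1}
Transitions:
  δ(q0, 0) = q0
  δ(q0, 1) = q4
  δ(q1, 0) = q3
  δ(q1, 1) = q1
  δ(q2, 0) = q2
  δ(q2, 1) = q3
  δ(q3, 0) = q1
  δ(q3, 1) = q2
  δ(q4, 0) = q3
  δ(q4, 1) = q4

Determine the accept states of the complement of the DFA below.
Complement accept states = All states \ Original accept states
= {q0, q1, q2, q3, q4} \ {q1}
{q0, q2, q3, q4}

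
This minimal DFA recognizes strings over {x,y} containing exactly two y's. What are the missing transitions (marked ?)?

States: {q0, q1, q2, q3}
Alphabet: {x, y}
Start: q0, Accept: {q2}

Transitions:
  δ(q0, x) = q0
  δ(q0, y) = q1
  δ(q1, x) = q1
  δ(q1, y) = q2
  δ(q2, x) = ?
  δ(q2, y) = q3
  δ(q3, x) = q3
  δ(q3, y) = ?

From the language and accept set, identify what each state tracks — q0: zero y's; q1: one y; q2: two y's; q3: ≥ three y's (dead).
Each missing δ(q, a) is the state matching the new tracked value after reading a.
δ(q2, x) = q2; δ(q3, y) = q3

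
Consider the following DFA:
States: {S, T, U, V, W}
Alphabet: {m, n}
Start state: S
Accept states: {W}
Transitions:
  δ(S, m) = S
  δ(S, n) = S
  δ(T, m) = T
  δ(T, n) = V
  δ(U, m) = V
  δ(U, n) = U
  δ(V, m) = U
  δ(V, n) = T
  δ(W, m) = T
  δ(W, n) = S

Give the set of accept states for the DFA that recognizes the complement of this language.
Complement accept states = All states \ Original accept states
= {S, T, U, V, W} \ {W}
{S, T, U, V}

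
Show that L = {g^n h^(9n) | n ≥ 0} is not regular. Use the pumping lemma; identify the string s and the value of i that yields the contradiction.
Assume L is regular with pumping length p. Idea: pumping the g-block breaks the 1:9 ratio.
Choose s = g^p h^(9p) (length 10p ≥ p). By the pumping lemma, s = xyz with |xy| ≤ p, |y| > 0, so y = g^k with k ≥ 1. Then xy²z = g^(p+k) h^(9p). For this to be in L we would need 9p = 9(p+k), i.e. 9k = 0, contradicting k ≥ 1. So xy²z ∉ L.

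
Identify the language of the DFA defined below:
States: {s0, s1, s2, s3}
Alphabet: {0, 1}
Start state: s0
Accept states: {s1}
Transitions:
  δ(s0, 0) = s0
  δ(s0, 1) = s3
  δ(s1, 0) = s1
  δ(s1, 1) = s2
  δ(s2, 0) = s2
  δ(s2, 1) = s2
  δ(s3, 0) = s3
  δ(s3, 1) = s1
Testing a few strings:
  '000' → reject
  '0101' → accept
  '1001' → accept
  '0111' → reject
State roles: s0=zero 1's; s1=two 1's; s2=≥ three 1's (dead); s3=one 1
All binary strings containing exactly two 1's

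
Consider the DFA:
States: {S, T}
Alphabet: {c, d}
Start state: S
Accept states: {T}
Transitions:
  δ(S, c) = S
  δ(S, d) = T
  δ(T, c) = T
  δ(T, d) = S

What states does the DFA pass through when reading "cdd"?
read 'c': S → S
  read 'd': S → T
  read 'd': T → S
S -> S -> T -> S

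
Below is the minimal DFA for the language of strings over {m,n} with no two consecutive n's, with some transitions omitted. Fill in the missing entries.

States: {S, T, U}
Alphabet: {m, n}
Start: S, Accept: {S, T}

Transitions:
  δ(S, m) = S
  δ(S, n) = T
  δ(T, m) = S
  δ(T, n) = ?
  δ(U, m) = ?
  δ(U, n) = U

From the language and accept set, identify what each state tracks — S: last symbol not n (ok); T: last symbol n (ok); U: saw nn (dead).
Each missing δ(q, a) is the state matching the new tracked value after reading a.
δ(T, n) = U; δ(U, m) = U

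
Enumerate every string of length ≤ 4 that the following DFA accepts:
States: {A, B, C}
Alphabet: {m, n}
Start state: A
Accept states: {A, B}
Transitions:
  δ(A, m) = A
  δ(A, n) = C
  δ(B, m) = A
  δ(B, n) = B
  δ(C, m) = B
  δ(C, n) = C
ε, m, mm, nm, mmm, mnm, nmm, nmn, nnm, mmmm, mmnm, mnmm, mnmn, mnnm, nmmm, nmnm, nmnn, nnmm, nnmn, nnnm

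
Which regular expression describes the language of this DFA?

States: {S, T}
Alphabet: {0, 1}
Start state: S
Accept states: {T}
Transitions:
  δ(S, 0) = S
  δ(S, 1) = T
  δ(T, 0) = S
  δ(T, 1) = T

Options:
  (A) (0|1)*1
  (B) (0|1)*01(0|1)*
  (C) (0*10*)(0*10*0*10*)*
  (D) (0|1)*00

Check each option against the DFA on short strings; one disagreement eliminates an option:
  (A) (0|1)*1: agrees with the DFA on every string of length ≤ 6
  (B) (0|1)*01(0|1)*: on '1' the DFA goes S → T and accepts (T ∈ Accept), but the regex does not match it → eliminate
  (C) (0*10*)(0*10*0*10*)*: on '10' the DFA goes S → T → S and rejects (S ∉ Accept), but the regex matches it → eliminate
  (D) (0|1)*00: on '1' the DFA goes S → T and accepts (T ∈ Accept), but the regex does not match it → eliminate
Only (A) is consistent with the DFA.
(A) (0|1)*1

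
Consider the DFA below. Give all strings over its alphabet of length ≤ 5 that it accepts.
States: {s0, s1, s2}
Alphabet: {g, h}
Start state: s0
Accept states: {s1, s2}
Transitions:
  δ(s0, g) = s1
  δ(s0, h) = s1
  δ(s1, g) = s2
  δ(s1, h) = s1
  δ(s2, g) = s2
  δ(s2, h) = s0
g, h, gg, gh, hg, hh, ggg, ghg, ghh, hgg, hhg, hhh, gggg, gghg, gghh, ghgg, ghhg, ghhh, hggg, hghg, hghh, hhgg, hhhg, hhhh, ggggg, ggghg, ggghh, gghgg, gghgh, gghhg, gghhh, ghggg, ghghg, ghghh, ghhgg, ghhhg, ghhhh, hgggg, hgghg, hgghh, hghgg, hghgh, hghhg, hghhh, hhggg, hhghg, hhghh, hhhgg, hhhhg, hhhhh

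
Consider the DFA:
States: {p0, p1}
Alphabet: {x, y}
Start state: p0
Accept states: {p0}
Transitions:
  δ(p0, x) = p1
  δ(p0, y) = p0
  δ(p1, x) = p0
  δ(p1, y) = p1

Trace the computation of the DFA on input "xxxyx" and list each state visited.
read 'x': p0 → p1
  read 'x': p1 → p0
  read 'x': p0 → p1
  read 'y': p1 → p1
  read 'x': p1 → p0
p0 -> p1 -> p0 -> p1 -> p1 -> p0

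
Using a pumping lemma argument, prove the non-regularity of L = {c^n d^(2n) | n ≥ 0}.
Assume L is regular with pumping length p. Idea: pumping the c-block breaks the 1:2 ratio.
Choose s = c^p d^(2p) (length 3p ≥ p). By the pumping lemma, s = xyz with |xy| ≤ p, |y| > 0, so y = c^k with k ≥ 1. Then xy²z = c^(p+k) d^(2p). For this to be in L we would need 2p = 2(p+k), i.e. 2k = 0, contradicting k ≥ 1. So xy²z ∉ L.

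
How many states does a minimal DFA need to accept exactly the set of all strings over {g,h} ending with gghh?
By Myhill–Nerode, count the distinguishable equivalence classes: 5 classes — one per longest suffix of the input that is a prefix of 'gghh' (lengths 0 through 4); only the length-4 class is accepting.
5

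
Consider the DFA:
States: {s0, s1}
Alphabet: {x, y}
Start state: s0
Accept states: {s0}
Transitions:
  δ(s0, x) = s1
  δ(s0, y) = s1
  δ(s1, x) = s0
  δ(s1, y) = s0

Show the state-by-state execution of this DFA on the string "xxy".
read 'x': s0 → s1
  read 'x': s1 → s0
  read 'y': s0 → s1
s0 -> s1 -> s0 -> s1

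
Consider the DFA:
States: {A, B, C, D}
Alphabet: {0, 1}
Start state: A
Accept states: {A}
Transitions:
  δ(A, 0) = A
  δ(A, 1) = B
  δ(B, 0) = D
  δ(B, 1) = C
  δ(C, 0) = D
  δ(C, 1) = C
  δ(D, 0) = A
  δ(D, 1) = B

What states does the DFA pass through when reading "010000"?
read '0': A → A
  read '1': A → B
  read '0': B → D
  read '0': D → A
  read '0': A → A
  read '0': A → A
A -> A -> B -> D -> A -> A -> A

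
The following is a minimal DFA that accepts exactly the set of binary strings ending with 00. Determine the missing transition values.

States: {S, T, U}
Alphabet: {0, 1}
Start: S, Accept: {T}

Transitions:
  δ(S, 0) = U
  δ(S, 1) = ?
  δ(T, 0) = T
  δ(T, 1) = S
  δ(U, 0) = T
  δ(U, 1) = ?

From the language and accept set, identify what each state tracks — S: last symbol not 0; T: two trailing 0's; U: one trailing 0.
Each missing δ(q, a) is the state matching the new tracked value after reading a.
δ(S, 1) = S; δ(U, 1) = S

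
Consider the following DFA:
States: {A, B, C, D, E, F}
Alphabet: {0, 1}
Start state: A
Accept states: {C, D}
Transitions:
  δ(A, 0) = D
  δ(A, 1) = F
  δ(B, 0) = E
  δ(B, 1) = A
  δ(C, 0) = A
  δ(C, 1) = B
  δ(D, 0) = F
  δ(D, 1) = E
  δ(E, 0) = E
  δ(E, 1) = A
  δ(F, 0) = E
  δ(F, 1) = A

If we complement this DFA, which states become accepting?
Complement accept states = All states \ Original accept states
= {A, B, C, D, E, F} \ {C, D}
{A, B, E, F}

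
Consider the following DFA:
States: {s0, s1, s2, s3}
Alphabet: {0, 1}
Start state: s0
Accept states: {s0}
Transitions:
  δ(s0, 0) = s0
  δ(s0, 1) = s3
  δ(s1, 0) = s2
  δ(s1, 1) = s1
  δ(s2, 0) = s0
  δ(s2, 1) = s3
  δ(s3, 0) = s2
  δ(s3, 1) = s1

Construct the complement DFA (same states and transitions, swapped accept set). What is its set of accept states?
Complement accept states = All states \ Original accept states
= {s0, s1, s2, s3} \ {s0}
{s1, s2, s3}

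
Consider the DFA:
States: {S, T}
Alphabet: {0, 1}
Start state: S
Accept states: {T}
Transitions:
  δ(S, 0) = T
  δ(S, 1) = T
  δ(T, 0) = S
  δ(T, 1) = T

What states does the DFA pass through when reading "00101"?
read '0': S → T
  read '0': T → S
  read '1': S → T
  read '0': T → S
  read '1': S → T
S -> T -> S -> T -> S -> T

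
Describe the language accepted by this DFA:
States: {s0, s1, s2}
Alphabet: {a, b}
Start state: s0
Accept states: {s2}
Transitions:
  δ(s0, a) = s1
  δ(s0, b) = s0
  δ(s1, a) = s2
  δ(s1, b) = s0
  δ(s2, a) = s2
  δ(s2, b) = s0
Testing a few strings:
  'bbb' → reject
  'bba' → reject
  'ba' → reject
  'baba' → reject
State roles: s0=last symbol not a; s1=one trailing a; s2=two trailing a's
All strings over {a,b} ending with aa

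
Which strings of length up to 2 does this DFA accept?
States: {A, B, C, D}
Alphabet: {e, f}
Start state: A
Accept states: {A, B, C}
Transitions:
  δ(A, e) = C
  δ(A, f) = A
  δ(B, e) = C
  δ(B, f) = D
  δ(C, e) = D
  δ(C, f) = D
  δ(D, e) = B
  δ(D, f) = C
ε, e, f, fe, ff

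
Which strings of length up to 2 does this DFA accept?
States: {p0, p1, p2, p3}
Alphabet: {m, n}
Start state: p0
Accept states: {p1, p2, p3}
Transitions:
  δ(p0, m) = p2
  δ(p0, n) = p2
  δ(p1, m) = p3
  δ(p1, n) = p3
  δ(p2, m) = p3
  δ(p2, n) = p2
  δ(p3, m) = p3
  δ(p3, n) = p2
m, n, mm, mn, nm, nn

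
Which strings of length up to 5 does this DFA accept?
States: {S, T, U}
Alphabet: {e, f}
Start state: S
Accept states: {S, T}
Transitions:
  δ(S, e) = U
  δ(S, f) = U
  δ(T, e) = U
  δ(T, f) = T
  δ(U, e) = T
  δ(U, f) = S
ε, ee, ef, fe, ff, eef, fef, eeee, eeef, eeff, efee, efef, effe, efff, feee, feef, feff, ffee, ffef, fffe, ffff, eeeef, eefee, eefef, eefff, efeef, effef, feeef, fefee, fefef, fefff, ffeef, fffef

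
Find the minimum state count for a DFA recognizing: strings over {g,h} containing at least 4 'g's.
By Myhill–Nerode, count the distinguishable equivalence classes: 5 classes — having seen 0, 1, …, 3, or ≥4 copies of 'g'; any two classes i < j (j ≤ 4) are distinguished by the string g^(4−j), which takes class j to 4 copies (accepted) but leaves class i below 4 (rejected).
5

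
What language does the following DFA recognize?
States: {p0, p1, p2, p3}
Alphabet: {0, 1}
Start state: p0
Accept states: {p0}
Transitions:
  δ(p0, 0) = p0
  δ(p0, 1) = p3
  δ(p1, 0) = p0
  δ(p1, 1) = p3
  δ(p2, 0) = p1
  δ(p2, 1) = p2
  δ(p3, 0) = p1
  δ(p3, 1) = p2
Testing a few strings:
  '1' → reject
  '0' → accept
  '10' → reject
  '0110' → reject
State roles: p0=value ≡ 0 (mod 4); p1=value ≡ 2 (mod 4); p2=value ≡ 3 (mod 4); p3=value ≡ 1 (mod 4)
All binary strings representing a multiple of 4 (read in base 2; leading zeros allowed and ε counts as 0)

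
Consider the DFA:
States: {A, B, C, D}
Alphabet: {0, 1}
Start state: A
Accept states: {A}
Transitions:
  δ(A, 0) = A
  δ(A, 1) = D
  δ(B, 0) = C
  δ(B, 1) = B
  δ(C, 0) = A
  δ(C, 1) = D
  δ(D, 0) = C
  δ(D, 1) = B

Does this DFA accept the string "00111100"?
Processing string "00111100":
  A --0--> A
  A --0--> A
  A --1--> D
  D --1--> B
  B --1--> B
  B --1--> B
  B --0--> C
  C --0--> A
Final state: A
Accept states: {A}
Yes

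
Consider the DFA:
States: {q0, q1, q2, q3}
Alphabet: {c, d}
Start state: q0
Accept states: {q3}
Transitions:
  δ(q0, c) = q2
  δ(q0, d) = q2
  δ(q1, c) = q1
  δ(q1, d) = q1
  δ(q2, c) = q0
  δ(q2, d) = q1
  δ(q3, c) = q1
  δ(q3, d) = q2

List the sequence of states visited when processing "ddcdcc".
read 'd': q0 → q2
  read 'd': q2 → q1
  read 'c': q1 → q1
  read 'd': q1 → q1
  read 'c': q1 → q1
  read 'c': q1 → q1
q0 -> q2 -> q1 -> q1 -> q1 -> q1 -> q1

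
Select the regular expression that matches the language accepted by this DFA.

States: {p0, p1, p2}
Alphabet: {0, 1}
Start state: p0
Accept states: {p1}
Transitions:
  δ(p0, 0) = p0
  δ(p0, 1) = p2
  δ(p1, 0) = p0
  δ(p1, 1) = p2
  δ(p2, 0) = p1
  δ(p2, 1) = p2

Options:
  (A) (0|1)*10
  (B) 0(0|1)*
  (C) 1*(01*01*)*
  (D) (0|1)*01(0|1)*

Check each option against the DFA on short strings; one disagreement eliminates an option:
  (A) (0|1)*10: agrees with the DFA on every string of length ≤ 6
  (B) 0(0|1)*: on '0' the DFA goes p0 → p0 and rejects (p0 ∉ Accept), but the regex matches it → eliminate
  (C) 1*(01*01*)*: on ε the DFA stays in p0 and rejects (p0 ∉ Accept), but the regex matches it → eliminate
  (D) (0|1)*01(0|1)*: on '01' the DFA goes p0 → p0 → p2 and rejects (p2 ∉ Accept), but the regex matches it → eliminate
Only (A) is consistent with the DFA.
(A) (0|1)*10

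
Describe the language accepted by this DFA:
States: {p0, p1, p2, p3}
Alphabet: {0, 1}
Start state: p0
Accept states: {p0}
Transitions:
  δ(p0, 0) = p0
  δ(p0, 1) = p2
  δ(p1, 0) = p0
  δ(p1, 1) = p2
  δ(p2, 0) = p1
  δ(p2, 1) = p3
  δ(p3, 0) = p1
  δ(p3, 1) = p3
Testing a few strings:
  '110' → reject
  '100' → accept
  '11' → reject
  '1101' → reject
State roles: p0=value ≡ 0 (mod 4); p1=value ≡ 2 (mod 4); p2=value ≡ 1 (mod 4); p3=value ≡ 3 (mod 4)
All binary strings representing a multiple of 4 (read in base 2; leading zeros allowed and ε counts as 0)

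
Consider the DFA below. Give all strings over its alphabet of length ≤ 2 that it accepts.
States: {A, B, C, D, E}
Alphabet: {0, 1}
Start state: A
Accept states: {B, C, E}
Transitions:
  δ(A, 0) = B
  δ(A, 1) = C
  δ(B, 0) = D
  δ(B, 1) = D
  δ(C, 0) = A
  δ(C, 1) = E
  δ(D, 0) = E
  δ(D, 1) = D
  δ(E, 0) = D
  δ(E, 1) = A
0, 1, 11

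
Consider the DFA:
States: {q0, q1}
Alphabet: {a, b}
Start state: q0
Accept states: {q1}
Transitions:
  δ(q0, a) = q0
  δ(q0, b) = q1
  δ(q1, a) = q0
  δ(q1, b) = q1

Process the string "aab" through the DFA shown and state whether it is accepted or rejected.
Processing string "aab":
  q0 --a--> q0
  q0 --a--> q0
  q0 --b--> q1
Final state: q1
Accept states: {q1}
Yes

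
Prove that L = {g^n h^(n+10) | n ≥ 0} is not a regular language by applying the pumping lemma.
Assume L is regular with pumping length p. Idea: pumping the g-block breaks the fixed offset of 10.
Choose s = g^p h^(p+10) ∈ L. By the pumping lemma, s = xyz with |xy| ≤ p, |y| > 0, so y = g^k with k ≥ 1. Then xy²z = g^(p+k) h^(p+10). For this to be in L we would need p+10 = (p+k)+10, i.e. k = 0, contradicting k ≥ 1. So xy²z ∉ L.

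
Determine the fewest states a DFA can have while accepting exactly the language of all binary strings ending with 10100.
By Myhill–Nerode, count the distinguishable equivalence classes: 6 classes — one per longest suffix of the input that is a prefix of '10100' (lengths 0 through 5); only the length-5 class is accepting.
6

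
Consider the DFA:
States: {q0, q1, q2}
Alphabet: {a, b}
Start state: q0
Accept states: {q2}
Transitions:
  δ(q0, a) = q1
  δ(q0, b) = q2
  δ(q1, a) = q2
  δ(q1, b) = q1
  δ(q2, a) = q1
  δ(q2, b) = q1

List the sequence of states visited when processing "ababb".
read 'a': q0 → q1
  read 'b': q1 → q1
  read 'a': q1 → q2
  read 'b': q2 → q1
  read 'b': q1 → q1
q0 -> q1 -> q1 -> q2 -> q1 -> q1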